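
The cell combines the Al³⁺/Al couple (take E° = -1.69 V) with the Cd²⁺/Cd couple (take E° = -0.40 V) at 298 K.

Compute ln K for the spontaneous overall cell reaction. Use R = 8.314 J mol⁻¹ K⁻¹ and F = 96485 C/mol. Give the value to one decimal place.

Cathode: Cd²⁺/Cd; anode: Al³⁺/Al. E°cell = (-0.40) − (-1.69) = +1.29 V, with n = 6.
ΔG° = −nFE° = −RT ln K, so ln K = nFE°/(RT) = (6)(96485)(+1.29) / ((8.314)(298)) = 301.422.

301.4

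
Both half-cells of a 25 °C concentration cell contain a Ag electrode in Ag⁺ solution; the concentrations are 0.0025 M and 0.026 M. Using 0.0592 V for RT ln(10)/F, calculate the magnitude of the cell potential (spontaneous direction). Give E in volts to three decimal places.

For a concentration cell E°cell = 0. The 0.026 M side is the cathode (reduction is favoured where [Ag⁺] is higher).
With n = 1, E = −(0.0592/1) log([Ag⁺]ₐₙ/[Ag⁺]꜀ₐₜ) = −(0.0592/1) log(0.0025/0.026) = −(0.0592/1)(-1.017) = +0.060 V.

+0.060 V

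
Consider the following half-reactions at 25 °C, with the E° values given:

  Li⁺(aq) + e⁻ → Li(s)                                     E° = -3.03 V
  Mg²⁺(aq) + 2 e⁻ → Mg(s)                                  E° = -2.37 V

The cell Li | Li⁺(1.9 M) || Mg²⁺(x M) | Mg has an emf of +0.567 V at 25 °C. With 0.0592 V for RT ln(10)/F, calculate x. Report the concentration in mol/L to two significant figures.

Mg²⁺/Mg is the cathode, Li⁺/Li the anode: E°cell = +0.66 V, n = 2.
Overall reaction: Mg²⁺(aq) + 2 Li(s) → Mg(s) + 2 Li⁺(aq); Q = [Li⁺]^2/[Mg²⁺]^1.
From E = E° − (0.0592/n) log Q: log Q = (E° − E)·n/0.0592 = (+0.66 − (+0.567))·2/0.0592 = 3.1419.
So 1·log[Mg²⁺] = 2·log(1.9) − log Q = 0.5575 − (3.1419) = -2.5844; [Mg²⁺] = 10^(-2.5844) ≈ 0.0026 M.

0.0026 M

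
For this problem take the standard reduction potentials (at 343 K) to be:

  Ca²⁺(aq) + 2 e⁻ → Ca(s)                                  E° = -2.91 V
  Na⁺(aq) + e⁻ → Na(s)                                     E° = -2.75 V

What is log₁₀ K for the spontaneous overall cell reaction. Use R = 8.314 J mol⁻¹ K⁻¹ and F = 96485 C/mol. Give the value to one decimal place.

4.7

Cathode: Na⁺/Na; anode: Ca²⁺/Ca. E°cell = (-2.75) − (-2.91) = +0.16 V, with n = 2.
ΔG° = −nFE° = −RT ln K, so ln K = nFE°/(RT) = (2)(96485)(+0.16) / ((8.314)(343)) = 10.827.
log₁₀ K = 10.827 / ln 10 = 4.7.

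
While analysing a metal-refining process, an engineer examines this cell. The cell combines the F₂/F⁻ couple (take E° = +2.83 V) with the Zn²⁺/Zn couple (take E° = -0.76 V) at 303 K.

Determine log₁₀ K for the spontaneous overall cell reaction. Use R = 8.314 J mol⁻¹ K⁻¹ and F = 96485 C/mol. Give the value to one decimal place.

119.4

Cathode: F₂/F⁻; anode: Zn²⁺/Zn. E°cell = (+2.83) − (-0.76) = +3.59 V, with n = 2.
ΔG° = −nFE° = −RT ln K, so ln K = nFE°/(RT) = (2)(96485)(+3.59) / ((8.314)(303)) = 274.999.
log₁₀ K = 274.999 / ln 10 = 119.4.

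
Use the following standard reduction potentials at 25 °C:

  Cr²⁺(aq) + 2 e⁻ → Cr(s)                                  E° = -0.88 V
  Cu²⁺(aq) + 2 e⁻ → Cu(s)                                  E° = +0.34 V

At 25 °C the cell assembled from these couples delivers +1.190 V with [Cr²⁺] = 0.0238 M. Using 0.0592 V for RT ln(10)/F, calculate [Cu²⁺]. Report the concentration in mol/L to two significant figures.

0.0023 M

Cu²⁺/Cu is the cathode, Cr²⁺/Cr the anode: E°cell = +1.22 V, n = 2.
Overall reaction: Cu²⁺(aq) + Cr(s) → Cu(s) + Cr²⁺(aq); Q = [Cr²⁺]^1/[Cu²⁺]^1.
From E = E° − (0.0592/n) log Q: log Q = (E° − E)·n/0.0592 = (+1.22 − (+1.190))·2/0.0592 = 1.0135.
So 1·log[Cu²⁺] = 1·log(0.0238) − log Q = -1.6234 − (1.0135) = -2.6369; [Cu²⁺] = 10^(-2.6369) ≈ 0.0023 M.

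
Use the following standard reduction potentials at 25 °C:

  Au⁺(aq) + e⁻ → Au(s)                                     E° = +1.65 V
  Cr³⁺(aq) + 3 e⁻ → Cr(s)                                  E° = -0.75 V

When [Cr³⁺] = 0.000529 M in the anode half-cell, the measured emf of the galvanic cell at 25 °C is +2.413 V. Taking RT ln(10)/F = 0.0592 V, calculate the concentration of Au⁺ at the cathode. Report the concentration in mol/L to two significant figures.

0.13 M

Au⁺/Au is the cathode, Cr³⁺/Cr the anode: E°cell = +2.40 V, n = 3.
Overall reaction: 3 Au⁺(aq) + Cr(s) → 3 Au(s) + Cr³⁺(aq); Q = [Cr³⁺]^1/[Au⁺]^3.
From E = E° − (0.0592/n) log Q: log Q = (E° − E)·n/0.0592 = (+2.40 − (+2.413))·3/0.0592 = -0.6588.
So 3·log[Au⁺] = 1·log(0.000529) − log Q = -3.2765 − (-0.6588) = -2.6177; log[Au⁺] = -2.6177 / 3 = -0.8726; [Au⁺] = 10^(-0.8726) ≈ 0.13 M.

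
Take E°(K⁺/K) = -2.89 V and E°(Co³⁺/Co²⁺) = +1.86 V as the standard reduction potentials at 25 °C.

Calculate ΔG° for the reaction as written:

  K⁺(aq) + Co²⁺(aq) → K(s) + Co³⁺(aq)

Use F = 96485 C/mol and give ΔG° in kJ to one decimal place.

+458.3 kJ

As written, K⁺/K is reduced (cathode) and Co³⁺/Co²⁺ is oxidised (anode), so E°cell = (-2.89) − (+1.86) = -4.75 V.
Balancing electrons gives n = 1.
ΔG° = −nFE° = −(1)(96485)(-4.75) = 458,304 J = +458.3 kJ.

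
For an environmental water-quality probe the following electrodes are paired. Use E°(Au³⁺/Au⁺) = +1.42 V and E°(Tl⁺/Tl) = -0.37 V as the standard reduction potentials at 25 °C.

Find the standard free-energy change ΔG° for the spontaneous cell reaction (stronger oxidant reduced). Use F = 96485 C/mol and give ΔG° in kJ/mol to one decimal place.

-345.4 kJ/mol

Au³⁺/Au⁺ (E° = +1.42 V) is the cathode; Tl⁺/Tl (E° = -0.37 V) is the anode, so E°cell = +1.79 V.
Balancing electrons gives n = 2 (lcm of 2 and 1).
ΔG° = −nFE° = −(2)(96485)(+1.79) = -345,416 J = -345.4 kJ/mol.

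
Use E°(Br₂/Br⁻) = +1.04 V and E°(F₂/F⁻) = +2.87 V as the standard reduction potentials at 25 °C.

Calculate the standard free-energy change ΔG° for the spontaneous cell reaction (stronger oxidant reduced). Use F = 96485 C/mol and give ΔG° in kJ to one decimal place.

F₂/F⁻ (E° = +2.87 V) is the cathode; Br₂/Br⁻ (E° = +1.04 V) is the anode, so E°cell = +1.83 V.
Balancing electrons gives n = 2 (lcm of 2 and 2).
ΔG° = −nFE° = −(2)(96485)(+1.83) = -353,135 J = -353.1 kJ.

-353.1 kJ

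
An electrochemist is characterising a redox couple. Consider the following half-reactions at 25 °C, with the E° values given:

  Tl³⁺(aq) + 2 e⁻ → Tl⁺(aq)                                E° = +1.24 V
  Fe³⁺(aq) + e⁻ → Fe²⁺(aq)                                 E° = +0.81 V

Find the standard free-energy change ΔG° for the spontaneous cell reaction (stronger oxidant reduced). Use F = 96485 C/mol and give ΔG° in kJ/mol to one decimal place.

Tl³⁺/Tl⁺ (E° = +1.24 V) is the cathode; Fe³⁺/Fe²⁺ (E° = +0.81 V) is the anode, so E°cell = +0.43 V.
Balancing electrons gives n = 2 (lcm of 2 and 1).
ΔG° = −nFE° = −(2)(96485)(+0.43) = -82,977 J = -83.0 kJ/mol.

-83.0 kJ/mol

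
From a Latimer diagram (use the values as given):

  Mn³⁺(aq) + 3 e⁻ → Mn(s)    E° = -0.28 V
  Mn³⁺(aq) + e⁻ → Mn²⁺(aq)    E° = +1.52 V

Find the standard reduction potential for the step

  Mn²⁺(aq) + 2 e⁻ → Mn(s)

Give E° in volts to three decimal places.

-1.180 V

Sequential free energies add, so n₃E°₃ = n₁E°₁ + n₂E°₂.
With n₃ = 3, and the known step contributing 1×(+1.52) V, the unknown satisfies 2·E° = 3×(-0.28) − 1×(+1.52) = -2.360.
E° = -2.360 / 2 = -1.180 V.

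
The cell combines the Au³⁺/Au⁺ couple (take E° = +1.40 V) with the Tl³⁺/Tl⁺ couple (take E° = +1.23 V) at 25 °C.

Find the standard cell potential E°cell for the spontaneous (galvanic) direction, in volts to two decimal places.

+0.17 V

The Au³⁺/Au⁺ couple has the higher reduction potential, so it is the cathode; Tl³⁺/Tl⁺ is oxidised at the anode.
E°cell = E°(cathode) − E°(anode) = (+1.40) − (+1.23) = +0.17 V.
Since E°cell > 0, the reaction is spontaneous under standard conditions.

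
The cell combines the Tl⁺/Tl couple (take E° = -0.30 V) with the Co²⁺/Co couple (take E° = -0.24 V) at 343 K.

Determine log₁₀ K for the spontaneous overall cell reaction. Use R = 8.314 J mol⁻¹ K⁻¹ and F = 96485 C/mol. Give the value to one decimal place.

Cathode: Co²⁺/Co; anode: Tl⁺/Tl. E°cell = (-0.24) − (-0.30) = +0.06 V, with n = 2.
ΔG° = −nFE° = −RT ln K, so ln K = nFE°/(RT) = (2)(96485)(+0.06) / ((8.314)(343)) = 4.060.
log₁₀ K = 4.060 / ln 10 = 1.8.

1.8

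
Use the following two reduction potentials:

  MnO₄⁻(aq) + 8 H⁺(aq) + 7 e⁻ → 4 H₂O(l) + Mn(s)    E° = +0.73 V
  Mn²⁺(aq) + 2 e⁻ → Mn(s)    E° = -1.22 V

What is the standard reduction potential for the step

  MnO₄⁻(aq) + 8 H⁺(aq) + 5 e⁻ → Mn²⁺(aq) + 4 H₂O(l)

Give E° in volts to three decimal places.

Sequential free energies add, so n₃E°₃ = n₁E°₁ + n₂E°₂.
With n₃ = 7, and the known step contributing 2×(-1.22) V, the unknown satisfies 5·E° = 7×(+0.73) − 2×(-1.22) = +7.550.
E° = +7.550 / 5 = +1.510 V.

+1.510 V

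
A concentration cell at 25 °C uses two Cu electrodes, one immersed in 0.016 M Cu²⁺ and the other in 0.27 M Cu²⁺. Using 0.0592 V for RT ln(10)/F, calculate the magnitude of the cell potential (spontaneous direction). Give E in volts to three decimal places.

+0.036 V

For a concentration cell E°cell = 0. The 0.27 M side is the cathode (reduction is favoured where [Cu²⁺] is higher).
With n = 2, E = −(0.0592/2) log([Cu²⁺]ₐₙ/[Cu²⁺]꜀ₐₜ) = −(0.0592/2) log(0.016/0.27) = −(0.0592/2)(-1.227) = +0.036 V.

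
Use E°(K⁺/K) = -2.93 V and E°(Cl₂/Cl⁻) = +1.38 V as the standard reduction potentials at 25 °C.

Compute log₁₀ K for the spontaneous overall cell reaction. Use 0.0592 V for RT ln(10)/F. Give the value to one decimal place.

145.6

Cathode: Cl₂/Cl⁻; anode: K⁺/K. E°cell = +4.31 V, n = 2.
log K = nE°cell / 0.0592 = (2)(+4.31) / 0.0592 = 145.6.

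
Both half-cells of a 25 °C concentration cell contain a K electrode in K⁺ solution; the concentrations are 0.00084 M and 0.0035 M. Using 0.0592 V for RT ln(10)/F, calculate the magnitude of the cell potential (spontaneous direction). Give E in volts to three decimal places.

For a concentration cell E°cell = 0. The 0.0035 M side is the cathode (reduction is favoured where [K⁺] is higher).
With n = 1, E = −(0.0592/1) log([K⁺]ₐₙ/[K⁺]꜀ₐₜ) = −(0.0592/1) log(0.00084/0.0035) = −(0.0592/1)(-0.620) = +0.037 V.

+0.037 V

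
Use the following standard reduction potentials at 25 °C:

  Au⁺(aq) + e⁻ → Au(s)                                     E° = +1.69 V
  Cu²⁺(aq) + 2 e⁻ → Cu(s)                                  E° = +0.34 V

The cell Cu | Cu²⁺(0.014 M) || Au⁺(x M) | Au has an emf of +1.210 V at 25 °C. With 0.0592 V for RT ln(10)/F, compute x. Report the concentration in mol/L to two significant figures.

0.00051 M

Au⁺/Au is the cathode, Cu²⁺/Cu the anode: E°cell = +1.35 V, n = 2.
Overall reaction: 2 Au⁺(aq) + Cu(s) → 2 Au(s) + Cu²⁺(aq); Q = [Cu²⁺]^1/[Au⁺]^2.
From E = E° − (0.0592/n) log Q: log Q = (E° − E)·n/0.0592 = (+1.35 − (+1.210))·2/0.0592 = 4.7297.
So 2·log[Au⁺] = 1·log(0.014) − log Q = -1.8539 − (4.7297) = -6.5836; log[Au⁺] = -6.5836 / 2 = -3.2918; [Au⁺] = 10^(-3.2918) ≈ 0.00051 M.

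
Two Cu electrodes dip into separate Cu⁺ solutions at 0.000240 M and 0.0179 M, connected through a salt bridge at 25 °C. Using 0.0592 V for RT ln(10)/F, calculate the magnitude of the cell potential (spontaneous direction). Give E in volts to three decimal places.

For a concentration cell E°cell = 0. The 0.0179 M side is the cathode (reduction is favoured where [Cu⁺] is higher).
With n = 1, E = −(0.0592/1) log([Cu⁺]ₐₙ/[Cu⁺]꜀ₐₜ) = −(0.0592/1) log(0.00024/0.0179) = −(0.0592/1)(-1.873) = +0.111 V.

+0.111 V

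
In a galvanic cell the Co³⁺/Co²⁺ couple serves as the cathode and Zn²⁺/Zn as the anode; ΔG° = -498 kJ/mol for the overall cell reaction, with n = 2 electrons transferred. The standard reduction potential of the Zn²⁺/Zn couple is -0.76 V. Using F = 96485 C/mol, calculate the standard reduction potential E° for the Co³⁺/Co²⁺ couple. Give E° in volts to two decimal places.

E°cell = −ΔG°/(nF) = −(-498×10³)/((2)(96485)) = +2.581 V.
Since Co³⁺/Co²⁺ is the cathode and Zn²⁺/Zn the anode, E°cell = E°(Co³⁺/Co²⁺) − E°(Zn²⁺/Zn).
So E°(Co³⁺/Co²⁺) = E°cell + E°(Zn²⁺/Zn) = +2.581 + (-0.76) = +1.82 V.

+1.82 V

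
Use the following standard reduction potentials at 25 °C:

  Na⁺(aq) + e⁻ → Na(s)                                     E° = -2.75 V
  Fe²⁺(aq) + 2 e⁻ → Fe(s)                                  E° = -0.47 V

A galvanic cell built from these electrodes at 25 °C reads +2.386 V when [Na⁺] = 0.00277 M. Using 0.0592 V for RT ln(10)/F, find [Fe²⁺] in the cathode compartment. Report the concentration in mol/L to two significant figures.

Fe²⁺/Fe is the cathode, Na⁺/Na the anode: E°cell = +2.28 V, n = 2.
Overall reaction: Fe²⁺(aq) + 2 Na(s) → Fe(s) + 2 Na⁺(aq); Q = [Na⁺]^2/[Fe²⁺]^1.
From E = E° − (0.0592/n) log Q: log Q = (E° − E)·n/0.0592 = (+2.28 − (+2.386))·2/0.0592 = -3.5811.
So 1·log[Fe²⁺] = 2·log(0.00277) − log Q = -5.1150 − (-3.5811) = -1.5339; [Fe²⁺] = 10^(-1.5339) ≈ 0.029 M.

0.029 M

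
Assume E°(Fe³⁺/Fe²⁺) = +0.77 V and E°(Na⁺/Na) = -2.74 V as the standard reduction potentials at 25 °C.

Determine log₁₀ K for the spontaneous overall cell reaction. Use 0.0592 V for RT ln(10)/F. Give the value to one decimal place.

Cathode: Fe³⁺/Fe²⁺; anode: Na⁺/Na. E°cell = +3.51 V, n = 1.
log K = nE°cell / 0.0592 = (1)(+3.51) / 0.0592 = 59.3.

59.3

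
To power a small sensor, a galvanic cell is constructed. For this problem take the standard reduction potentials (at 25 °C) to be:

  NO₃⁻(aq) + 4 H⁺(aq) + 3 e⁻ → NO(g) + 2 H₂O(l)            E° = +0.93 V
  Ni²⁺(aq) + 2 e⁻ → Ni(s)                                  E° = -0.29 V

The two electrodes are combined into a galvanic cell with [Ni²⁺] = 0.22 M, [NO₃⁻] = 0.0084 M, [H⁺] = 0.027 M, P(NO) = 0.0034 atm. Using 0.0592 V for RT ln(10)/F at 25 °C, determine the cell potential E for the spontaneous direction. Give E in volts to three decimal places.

+1.123 V

NO₃⁻/NO is the cathode (higher E°), Ni²⁺/Ni the anode: E°cell = +0.93 − (-0.29) = +1.22 V, n = 6.
Overall: 2 NO₃⁻(aq) + 8 H⁺(aq) + 3 Ni(s) → 2 NO(g) + 4 H₂O(l) + 3 Ni²⁺(aq)
Q = P(NO)^2·[Ni²⁺]^3 / ([NO₃⁻]^2·[H⁺]^8); log Q = 9.791.
E = E° − (0.0592/n) log Q = +1.22 − (0.0592/6)(9.791) = +1.123 V.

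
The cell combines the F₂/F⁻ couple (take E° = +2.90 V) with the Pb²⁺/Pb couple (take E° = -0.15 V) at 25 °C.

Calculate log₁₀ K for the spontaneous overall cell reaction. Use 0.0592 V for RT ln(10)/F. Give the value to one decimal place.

103.0

Cathode: F₂/F⁻; anode: Pb²⁺/Pb. E°cell = +3.05 V, n = 2.
log K = nE°cell / 0.0592 = (2)(+3.05) / 0.0592 = 103.0.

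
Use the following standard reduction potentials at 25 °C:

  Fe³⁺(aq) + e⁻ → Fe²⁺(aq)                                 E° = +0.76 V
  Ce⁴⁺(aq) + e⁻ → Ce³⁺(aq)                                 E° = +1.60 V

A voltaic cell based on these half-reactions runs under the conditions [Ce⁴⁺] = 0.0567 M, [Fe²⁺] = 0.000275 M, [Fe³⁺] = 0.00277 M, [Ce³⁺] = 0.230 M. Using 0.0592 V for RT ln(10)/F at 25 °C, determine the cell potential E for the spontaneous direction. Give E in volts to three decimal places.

Ce⁴⁺/Ce³⁺ is the cathode (higher E°), Fe³⁺/Fe²⁺ the anode: E°cell = +1.60 − (+0.76) = +0.84 V, n = 1.
Overall: Ce⁴⁺(aq) + Fe²⁺(aq) → Ce³⁺(aq) + Fe³⁺(aq)
Q = [Ce³⁺]·[Fe³⁺] / ([Ce⁴⁺]·[Fe²⁺]); log Q = 1.611.
E = E° − (0.0592/n) log Q = +0.84 − (0.0592/1)(1.611) = +0.745 V.

+0.745 V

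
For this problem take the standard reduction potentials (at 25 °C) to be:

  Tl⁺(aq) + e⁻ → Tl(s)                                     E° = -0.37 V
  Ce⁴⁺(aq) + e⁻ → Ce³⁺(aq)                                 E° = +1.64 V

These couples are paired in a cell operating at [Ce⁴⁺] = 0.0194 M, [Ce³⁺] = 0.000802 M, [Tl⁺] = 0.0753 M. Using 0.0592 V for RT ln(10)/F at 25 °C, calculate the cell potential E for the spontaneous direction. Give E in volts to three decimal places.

+2.158 V

Ce⁴⁺/Ce³⁺ is the cathode (higher E°), Tl⁺/Tl the anode: E°cell = +1.64 − (-0.37) = +2.01 V, n = 1.
Overall: Ce⁴⁺(aq) + Tl(s) → Ce³⁺(aq) + Tl⁺(aq)
Q = [Ce³⁺]·[Tl⁺] / ([Ce⁴⁺]); log Q = -2.507.
E = E° − (0.0592/n) log Q = +2.01 − (0.0592/1)(-2.507) = +2.158 V.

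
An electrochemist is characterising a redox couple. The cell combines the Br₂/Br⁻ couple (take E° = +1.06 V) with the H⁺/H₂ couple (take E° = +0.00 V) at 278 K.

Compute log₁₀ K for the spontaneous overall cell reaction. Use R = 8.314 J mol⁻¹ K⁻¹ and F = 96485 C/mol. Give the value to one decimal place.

38.4

Cathode: Br₂/Br⁻; anode: H⁺/H₂. E°cell = (+1.06) − (+0.00) = +1.06 V, with n = 2.
ΔG° = −nFE° = −RT ln K, so ln K = nFE°/(RT) = (2)(96485)(+1.06) / ((8.314)(278)) = 88.500.
log₁₀ K = 88.500 / ln 10 = 38.4.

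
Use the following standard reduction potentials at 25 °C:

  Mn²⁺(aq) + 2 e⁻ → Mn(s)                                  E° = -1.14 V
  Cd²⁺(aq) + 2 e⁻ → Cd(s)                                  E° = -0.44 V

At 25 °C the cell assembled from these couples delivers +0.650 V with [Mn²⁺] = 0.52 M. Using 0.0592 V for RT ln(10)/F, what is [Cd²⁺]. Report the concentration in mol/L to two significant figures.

Cd²⁺/Cd is the cathode, Mn²⁺/Mn the anode: E°cell = +0.70 V, n = 2.
Overall reaction: Cd²⁺(aq) + Mn(s) → Cd(s) + Mn²⁺(aq); Q = [Mn²⁺]^1/[Cd²⁺]^1.
From E = E° − (0.0592/n) log Q: log Q = (E° − E)·n/0.0592 = (+0.70 − (+0.650))·2/0.0592 = 1.6892.
So 1·log[Cd²⁺] = 1·log(0.52) − log Q = -0.2840 − (1.6892) = -1.9732; [Cd²⁺] = 10^(-1.9732) ≈ 0.011 M.

0.011 M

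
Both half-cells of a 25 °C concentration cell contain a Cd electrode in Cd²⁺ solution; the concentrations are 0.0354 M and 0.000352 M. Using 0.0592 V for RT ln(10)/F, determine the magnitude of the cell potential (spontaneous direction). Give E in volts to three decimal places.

For a concentration cell E°cell = 0. The 0.0354 M side is the cathode (reduction is favoured where [Cd²⁺] is higher).
With n = 2, E = −(0.0592/2) log([Cd²⁺]ₐₙ/[Cd²⁺]꜀ₐₜ) = −(0.0592/2) log(0.000352/0.0354) = −(0.0592/2)(-2.002) = +0.059 V.

+0.059 V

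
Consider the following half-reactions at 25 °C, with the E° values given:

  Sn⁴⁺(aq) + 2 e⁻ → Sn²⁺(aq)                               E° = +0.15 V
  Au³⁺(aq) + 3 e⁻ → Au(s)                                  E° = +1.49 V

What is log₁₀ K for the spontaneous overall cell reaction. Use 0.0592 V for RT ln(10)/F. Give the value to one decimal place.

135.8

Cathode: Au³⁺/Au; anode: Sn⁴⁺/Sn²⁺. E°cell = +1.34 V, n = 6.
log K = nE°cell / 0.0592 = (6)(+1.34) / 0.0592 = 135.8.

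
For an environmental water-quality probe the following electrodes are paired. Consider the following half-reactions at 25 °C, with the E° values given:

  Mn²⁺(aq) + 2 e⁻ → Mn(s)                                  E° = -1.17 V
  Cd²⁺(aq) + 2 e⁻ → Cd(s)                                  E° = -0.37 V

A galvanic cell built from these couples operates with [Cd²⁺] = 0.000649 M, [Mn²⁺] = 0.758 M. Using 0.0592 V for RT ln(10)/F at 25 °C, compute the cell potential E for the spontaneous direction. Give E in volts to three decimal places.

+0.709 V

Cd²⁺/Cd is the cathode (higher E°), Mn²⁺/Mn the anode: E°cell = -0.37 − (-1.17) = +0.80 V, n = 2.
Overall: Cd²⁺(aq) + Mn(s) → Cd(s) + Mn²⁺(aq)
Q = [Mn²⁺] / ([Cd²⁺]); log Q = 3.067.
E = E° − (0.0592/n) log Q = +0.80 − (0.0592/2)(3.067) = +0.709 V.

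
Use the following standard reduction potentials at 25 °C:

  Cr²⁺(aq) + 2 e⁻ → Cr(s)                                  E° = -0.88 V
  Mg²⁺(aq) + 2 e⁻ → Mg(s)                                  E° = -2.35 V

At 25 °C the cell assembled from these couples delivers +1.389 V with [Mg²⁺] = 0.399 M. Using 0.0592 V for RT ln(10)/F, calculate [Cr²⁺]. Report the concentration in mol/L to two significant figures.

Cr²⁺/Cr is the cathode, Mg²⁺/Mg the anode: E°cell = +1.47 V, n = 2.
Overall reaction: Cr²⁺(aq) + Mg(s) → Cr(s) + Mg²⁺(aq); Q = [Mg²⁺]^1/[Cr²⁺]^1.
From E = E° − (0.0592/n) log Q: log Q = (E° − E)·n/0.0592 = (+1.47 − (+1.389))·2/0.0592 = 2.7365.
So 1·log[Cr²⁺] = 1·log(0.399) − log Q = -0.3990 − (2.7365) = -3.1355; [Cr²⁺] = 10^(-3.1355) ≈ 0.00073 M.

0.00073 M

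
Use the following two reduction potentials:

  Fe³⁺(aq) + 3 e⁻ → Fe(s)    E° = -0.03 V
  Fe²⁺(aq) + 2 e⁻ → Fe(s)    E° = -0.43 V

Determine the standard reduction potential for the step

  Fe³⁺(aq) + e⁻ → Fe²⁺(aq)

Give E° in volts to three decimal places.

+0.770 V

Sequential free energies add, so n₃E°₃ = n₁E°₁ + n₂E°₂.
With n₃ = 3, and the known step contributing 2×(-0.43) V, the unknown satisfies 1·E° = 3×(-0.03) − 2×(-0.43) = +0.770.
E° = +0.770 / 1 = +0.770 V.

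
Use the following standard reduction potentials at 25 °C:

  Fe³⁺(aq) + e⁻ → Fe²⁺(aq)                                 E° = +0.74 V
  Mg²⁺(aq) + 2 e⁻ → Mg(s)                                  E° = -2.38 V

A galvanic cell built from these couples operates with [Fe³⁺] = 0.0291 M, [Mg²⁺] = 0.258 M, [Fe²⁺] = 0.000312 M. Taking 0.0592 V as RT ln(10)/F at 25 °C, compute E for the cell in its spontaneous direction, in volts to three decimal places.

+3.254 V

Fe³⁺/Fe²⁺ is the cathode (higher E°), Mg²⁺/Mg the anode: E°cell = +0.74 − (-2.38) = +3.12 V, n = 2.
Overall: 2 Fe³⁺(aq) + Mg(s) → 2 Fe²⁺(aq) + Mg²⁺(aq)
Q = [Fe²⁺]^2·[Mg²⁺] / ([Fe³⁺]^2); log Q = -4.528.
E = E° − (0.0592/n) log Q = +3.12 − (0.0592/2)(-4.528) = +3.254 V.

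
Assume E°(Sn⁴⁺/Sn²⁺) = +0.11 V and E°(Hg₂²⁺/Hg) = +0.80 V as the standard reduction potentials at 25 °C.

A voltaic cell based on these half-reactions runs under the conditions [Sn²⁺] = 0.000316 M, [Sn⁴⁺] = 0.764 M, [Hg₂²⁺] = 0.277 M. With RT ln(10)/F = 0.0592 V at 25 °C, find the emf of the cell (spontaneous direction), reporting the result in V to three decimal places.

+0.573 V

Hg₂²⁺/Hg is the cathode (higher E°), Sn⁴⁺/Sn²⁺ the anode: E°cell = +0.80 − (+0.11) = +0.69 V, n = 2.
Overall: Hg₂²⁺(aq) + Sn²⁺(aq) → 2 Hg(l) + Sn⁴⁺(aq)
Q = [Sn⁴⁺] / ([Hg₂²⁺]·[Sn²⁺]); log Q = 3.941.
E = E° − (0.0592/n) log Q = +0.69 − (0.0592/2)(3.941) = +0.573 V.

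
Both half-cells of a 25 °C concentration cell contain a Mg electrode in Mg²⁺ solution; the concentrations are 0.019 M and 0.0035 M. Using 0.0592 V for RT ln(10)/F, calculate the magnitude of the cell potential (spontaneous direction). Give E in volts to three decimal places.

+0.022 V

For a concentration cell E°cell = 0. The 0.019 M side is the cathode (reduction is favoured where [Mg²⁺] is higher).
With n = 2, E = −(0.0592/2) log([Mg²⁺]ₐₙ/[Mg²⁺]꜀ₐₜ) = −(0.0592/2) log(0.0035/0.019) = −(0.0592/2)(-0.735) = +0.022 V.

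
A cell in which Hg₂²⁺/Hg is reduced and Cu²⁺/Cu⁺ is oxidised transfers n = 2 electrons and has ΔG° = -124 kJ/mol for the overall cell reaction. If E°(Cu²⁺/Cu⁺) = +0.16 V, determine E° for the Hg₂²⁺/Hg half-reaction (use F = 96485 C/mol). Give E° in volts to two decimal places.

+0.80 V

E°cell = −ΔG°/(nF) = −(-124×10³)/((2)(96485)) = +0.643 V.
Since Hg₂²⁺/Hg is the cathode and Cu²⁺/Cu⁺ the anode, E°cell = E°(Hg₂²⁺/Hg) − E°(Cu²⁺/Cu⁺).
So E°(Hg₂²⁺/Hg) = E°cell + E°(Cu²⁺/Cu⁺) = +0.643 + (+0.16) = +0.80 V.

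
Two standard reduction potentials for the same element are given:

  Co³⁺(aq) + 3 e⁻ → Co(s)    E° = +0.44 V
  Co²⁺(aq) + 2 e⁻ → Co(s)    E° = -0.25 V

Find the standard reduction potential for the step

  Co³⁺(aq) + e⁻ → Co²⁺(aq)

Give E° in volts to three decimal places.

Sequential free energies add, so n₃E°₃ = n₁E°₁ + n₂E°₂.
With n₃ = 3, and the known step contributing 2×(-0.25) V, the unknown satisfies 1·E° = 3×(+0.44) − 2×(-0.25) = +1.820.
E° = +1.820 / 1 = +1.820 V.

+1.820 V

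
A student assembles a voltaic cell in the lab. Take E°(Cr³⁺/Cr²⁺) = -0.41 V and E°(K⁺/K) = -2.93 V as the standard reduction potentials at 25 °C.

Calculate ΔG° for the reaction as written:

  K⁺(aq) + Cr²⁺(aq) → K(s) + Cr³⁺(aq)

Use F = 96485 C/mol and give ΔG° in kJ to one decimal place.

As written, K⁺/K is reduced (cathode) and Cr³⁺/Cr²⁺ is oxidised (anode), so E°cell = (-2.93) − (-0.41) = -2.52 V.
Balancing electrons gives n = 1.
ΔG° = −nFE° = −(1)(96485)(-2.52) = 243,142 J = +243.1 kJ.

+243.1 kJ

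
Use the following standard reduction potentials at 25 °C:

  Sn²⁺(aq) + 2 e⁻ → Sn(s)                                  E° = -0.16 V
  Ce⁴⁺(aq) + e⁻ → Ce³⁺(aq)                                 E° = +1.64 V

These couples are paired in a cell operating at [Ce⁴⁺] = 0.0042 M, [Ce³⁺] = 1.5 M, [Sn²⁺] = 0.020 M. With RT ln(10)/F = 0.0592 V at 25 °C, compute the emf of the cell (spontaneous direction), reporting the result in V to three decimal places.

Ce⁴⁺/Ce³⁺ is the cathode (higher E°), Sn²⁺/Sn the anode: E°cell = +1.64 − (-0.16) = +1.80 V, n = 2.
Overall: 2 Ce⁴⁺(aq) + Sn(s) → 2 Ce³⁺(aq) + Sn²⁺(aq)
Q = [Ce³⁺]^2·[Sn²⁺] / ([Ce⁴⁺]^2); log Q = 3.407.
E = E° − (0.0592/n) log Q = +1.80 − (0.0592/2)(3.407) = +1.699 V.

+1.699 V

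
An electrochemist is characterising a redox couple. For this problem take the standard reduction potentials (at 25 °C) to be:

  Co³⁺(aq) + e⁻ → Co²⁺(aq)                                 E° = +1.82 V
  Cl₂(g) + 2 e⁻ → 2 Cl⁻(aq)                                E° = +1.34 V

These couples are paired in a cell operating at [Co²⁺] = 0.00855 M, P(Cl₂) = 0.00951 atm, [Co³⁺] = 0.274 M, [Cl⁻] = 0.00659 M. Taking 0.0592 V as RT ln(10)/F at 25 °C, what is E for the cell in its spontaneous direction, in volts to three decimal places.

Co³⁺/Co²⁺ is the cathode (higher E°), Cl₂/Cl⁻ the anode: E°cell = +1.82 − (+1.34) = +0.48 V, n = 2.
Overall: 2 Co³⁺(aq) + 2 Cl⁻(aq) → 2 Co²⁺(aq) + Cl₂(g)
Q = [Co²⁺]^2·P(Cl₂) / ([Co³⁺]^2·[Cl⁻]^2); log Q = -0.671.
E = E° − (0.0592/n) log Q = +0.48 − (0.0592/2)(-0.671) = +0.500 V.

+0.500 V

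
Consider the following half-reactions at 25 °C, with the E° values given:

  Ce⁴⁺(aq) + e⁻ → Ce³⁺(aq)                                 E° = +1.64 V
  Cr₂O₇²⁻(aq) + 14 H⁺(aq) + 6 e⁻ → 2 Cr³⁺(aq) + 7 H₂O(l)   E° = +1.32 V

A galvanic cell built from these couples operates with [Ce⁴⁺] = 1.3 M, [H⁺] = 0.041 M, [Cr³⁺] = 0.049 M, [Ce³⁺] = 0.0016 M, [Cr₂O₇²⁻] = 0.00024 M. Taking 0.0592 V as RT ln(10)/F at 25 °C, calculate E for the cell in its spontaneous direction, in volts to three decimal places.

+0.694 V

Ce⁴⁺/Ce³⁺ is the cathode (higher E°), Cr₂O₇²⁻/Cr³⁺ the anode: E°cell = +1.64 − (+1.32) = +0.32 V, n = 6.
Overall: 6 Ce⁴⁺(aq) + 2 Cr³⁺(aq) + 7 H₂O(l) → 6 Ce³⁺(aq) + Cr₂O₇²⁻(aq) + 14 H⁺(aq)
Q = [Ce³⁺]^6·[Cr₂O₇²⁻]·[H⁺]^14 / ([Ce⁴⁺]^6·[Cr³⁺]^2); log Q = -37.880.
E = E° − (0.0592/n) log Q = +0.32 − (0.0592/6)(-37.880) = +0.694 V.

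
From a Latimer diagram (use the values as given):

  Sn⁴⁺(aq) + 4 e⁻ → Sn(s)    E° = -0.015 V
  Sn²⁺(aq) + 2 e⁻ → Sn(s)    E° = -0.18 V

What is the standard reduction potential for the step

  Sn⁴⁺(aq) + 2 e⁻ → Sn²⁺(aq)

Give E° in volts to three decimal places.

+0.150 V

Sequential free energies add, so n₃E°₃ = n₁E°₁ + n₂E°₂.
With n₃ = 4, and the known step contributing 2×(-0.18) V, the unknown satisfies 2·E° = 4×(-0.015) − 2×(-0.18) = +0.300.
E° = +0.300 / 2 = +0.150 V.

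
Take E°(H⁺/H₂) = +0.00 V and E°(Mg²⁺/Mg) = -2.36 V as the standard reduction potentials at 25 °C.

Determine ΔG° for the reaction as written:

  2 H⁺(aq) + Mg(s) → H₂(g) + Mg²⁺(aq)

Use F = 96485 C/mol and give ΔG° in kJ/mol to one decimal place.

-455.4 kJ/mol

As written, H⁺/H₂ is reduced (cathode) and Mg²⁺/Mg is oxidised (anode), so E°cell = (+0.00) − (-2.36) = +2.36 V.
Balancing electrons gives n = 2.
ΔG° = −nFE° = −(2)(96485)(+2.36) = -455,409 J = -455.4 kJ/mol.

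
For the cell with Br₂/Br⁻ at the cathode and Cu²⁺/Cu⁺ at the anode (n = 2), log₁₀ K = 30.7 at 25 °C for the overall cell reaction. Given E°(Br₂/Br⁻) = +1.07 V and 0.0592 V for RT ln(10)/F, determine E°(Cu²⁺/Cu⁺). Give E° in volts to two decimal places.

+0.16 V

E°cell = (0.0592/n)·log K = (0.0592/2)(30.7) = +0.909 V.
Since Br₂/Br⁻ is the cathode and Cu²⁺/Cu⁺ the anode, E°cell = E°(Br₂/Br⁻) − E°(Cu²⁺/Cu⁺).
So E°(Cu²⁺/Cu⁺) = E°(Br₂/Br⁻) − E°cell = (+1.07) − (+0.909) = +0.16 V.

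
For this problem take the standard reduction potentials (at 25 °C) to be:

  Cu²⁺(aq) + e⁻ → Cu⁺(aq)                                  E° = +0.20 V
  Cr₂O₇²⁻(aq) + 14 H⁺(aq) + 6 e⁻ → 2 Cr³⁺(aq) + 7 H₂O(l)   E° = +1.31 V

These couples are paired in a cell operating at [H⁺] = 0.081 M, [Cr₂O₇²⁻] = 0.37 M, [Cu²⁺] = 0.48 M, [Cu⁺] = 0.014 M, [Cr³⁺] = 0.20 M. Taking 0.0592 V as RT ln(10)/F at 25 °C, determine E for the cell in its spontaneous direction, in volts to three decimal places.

+0.878 V

Cr₂O₇²⁻/Cr³⁺ is the cathode (higher E°), Cu²⁺/Cu⁺ the anode: E°cell = +1.31 − (+0.20) = +1.11 V, n = 6.
Overall: Cr₂O₇²⁻(aq) + 14 H⁺(aq) + 6 Cu⁺(aq) → 2 Cr³⁺(aq) + 7 H₂O(l) + 6 Cu²⁺(aq)
Q = [Cr³⁺]^2·[Cu²⁺]^6 / ([Cr₂O₇²⁻]·[H⁺]^14·[Cu⁺]^6); log Q = 23.526.
E = E° − (0.0592/n) log Q = +1.11 − (0.0592/6)(23.526) = +0.878 V.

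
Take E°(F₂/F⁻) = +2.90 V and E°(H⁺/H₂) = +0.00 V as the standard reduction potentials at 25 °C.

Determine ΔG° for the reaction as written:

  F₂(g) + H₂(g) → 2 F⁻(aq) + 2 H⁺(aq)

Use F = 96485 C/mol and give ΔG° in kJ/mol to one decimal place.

-559.6 kJ/mol

As written, F₂/F⁻ is reduced (cathode) and H⁺/H₂ is oxidised (anode), so E°cell = (+2.90) − (+0.00) = +2.90 V.
Balancing electrons gives n = 2.
ΔG° = −nFE° = −(2)(96485)(+2.90) = -559,613 J = -559.6 kJ/mol.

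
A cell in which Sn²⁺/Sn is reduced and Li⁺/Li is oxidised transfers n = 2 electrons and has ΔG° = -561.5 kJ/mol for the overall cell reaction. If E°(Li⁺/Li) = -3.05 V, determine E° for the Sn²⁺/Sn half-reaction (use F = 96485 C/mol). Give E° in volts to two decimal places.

E°cell = −ΔG°/(nF) = −(-561.5×10³)/((2)(96485)) = +2.910 V.
Since Sn²⁺/Sn is the cathode and Li⁺/Li the anode, E°cell = E°(Sn²⁺/Sn) − E°(Li⁺/Li).
So E°(Sn²⁺/Sn) = E°cell + E°(Li⁺/Li) = +2.910 + (-3.05) = -0.14 V.

-0.14 V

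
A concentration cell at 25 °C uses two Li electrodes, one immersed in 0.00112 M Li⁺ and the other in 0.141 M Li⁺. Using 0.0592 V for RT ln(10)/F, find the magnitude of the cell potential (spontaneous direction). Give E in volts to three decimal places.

+0.124 V

For a concentration cell E°cell = 0. The 0.141 M side is the cathode (reduction is favoured where [Li⁺] is higher).
With n = 1, E = −(0.0592/1) log([Li⁺]ₐₙ/[Li⁺]꜀ₐₜ) = −(0.0592/1) log(0.00112/0.141) = −(0.0592/1)(-2.100) = +0.124 V.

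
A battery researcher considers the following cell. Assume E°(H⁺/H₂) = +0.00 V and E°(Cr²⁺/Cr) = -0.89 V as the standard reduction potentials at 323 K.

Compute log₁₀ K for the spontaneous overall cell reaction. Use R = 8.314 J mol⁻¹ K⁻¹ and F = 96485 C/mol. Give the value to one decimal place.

27.8

Cathode: H⁺/H₂; anode: Cr²⁺/Cr. E°cell = (+0.00) − (-0.89) = +0.89 V, with n = 2.
ΔG° = −nFE° = −RT ln K, so ln K = nFE°/(RT) = (2)(96485)(+0.89) / ((8.314)(323)) = 63.954.
log₁₀ K = 63.954 / ln 10 = 27.8.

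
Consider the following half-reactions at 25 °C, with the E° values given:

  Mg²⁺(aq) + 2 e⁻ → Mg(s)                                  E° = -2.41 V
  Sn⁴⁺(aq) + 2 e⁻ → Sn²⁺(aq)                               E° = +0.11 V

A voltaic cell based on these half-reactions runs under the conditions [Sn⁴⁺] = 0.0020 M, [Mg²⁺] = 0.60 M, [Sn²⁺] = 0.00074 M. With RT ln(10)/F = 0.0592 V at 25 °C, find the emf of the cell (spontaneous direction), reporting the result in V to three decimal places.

Sn⁴⁺/Sn²⁺ is the cathode (higher E°), Mg²⁺/Mg the anode: E°cell = +0.11 − (-2.41) = +2.52 V, n = 2.
Overall: Sn⁴⁺(aq) + Mg(s) → Sn²⁺(aq) + Mg²⁺(aq)
Q = [Sn²⁺]·[Mg²⁺] / ([Sn⁴⁺]); log Q = -0.654.
E = E° − (0.0592/n) log Q = +2.52 − (0.0592/2)(-0.654) = +2.539 V.

+2.539 V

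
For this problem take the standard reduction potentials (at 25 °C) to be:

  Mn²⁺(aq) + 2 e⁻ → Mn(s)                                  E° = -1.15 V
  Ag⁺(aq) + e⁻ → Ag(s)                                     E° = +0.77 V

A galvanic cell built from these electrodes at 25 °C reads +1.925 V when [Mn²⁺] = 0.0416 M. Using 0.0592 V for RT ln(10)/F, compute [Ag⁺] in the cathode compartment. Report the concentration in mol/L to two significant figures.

Ag⁺/Ag is the cathode, Mn²⁺/Mn the anode: E°cell = +1.92 V, n = 2.
Overall reaction: 2 Ag⁺(aq) + Mn(s) → 2 Ag(s) + Mn²⁺(aq); Q = [Mn²⁺]^1/[Ag⁺]^2.
From E = E° − (0.0592/n) log Q: log Q = (E° − E)·n/0.0592 = (+1.92 − (+1.925))·2/0.0592 = -0.1689.
So 2·log[Ag⁺] = 1·log(0.0416) − log Q = -1.3809 − (-0.1689) = -1.2120; log[Ag⁺] = -1.2120 / 2 = -0.6060; [Ag⁺] = 10^(-0.6060) ≈ 0.25 M.

0.25 M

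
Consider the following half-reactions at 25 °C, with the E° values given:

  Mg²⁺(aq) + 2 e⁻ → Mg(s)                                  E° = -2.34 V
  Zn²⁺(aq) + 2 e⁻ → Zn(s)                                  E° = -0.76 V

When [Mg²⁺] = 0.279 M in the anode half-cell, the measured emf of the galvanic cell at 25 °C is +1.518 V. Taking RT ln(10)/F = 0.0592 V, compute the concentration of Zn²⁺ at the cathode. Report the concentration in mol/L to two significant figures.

Zn²⁺/Zn is the cathode, Mg²⁺/Mg the anode: E°cell = +1.58 V, n = 2.
Overall reaction: Zn²⁺(aq) + Mg(s) → Zn(s) + Mg²⁺(aq); Q = [Mg²⁺]^1/[Zn²⁺]^1.
From E = E° − (0.0592/n) log Q: log Q = (E° − E)·n/0.0592 = (+1.58 − (+1.518))·2/0.0592 = 2.0946.
So 1·log[Zn²⁺] = 1·log(0.279) − log Q = -0.5544 − (2.0946) = -2.6490; [Zn²⁺] = 10^(-2.6490) ≈ 0.0022 M.

0.0022 M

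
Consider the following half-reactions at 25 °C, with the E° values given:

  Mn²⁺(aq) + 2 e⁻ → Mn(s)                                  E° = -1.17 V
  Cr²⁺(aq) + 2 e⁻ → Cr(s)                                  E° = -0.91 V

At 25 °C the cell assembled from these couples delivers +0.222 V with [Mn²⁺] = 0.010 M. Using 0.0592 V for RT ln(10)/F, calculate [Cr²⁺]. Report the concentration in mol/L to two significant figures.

Cr²⁺/Cr is the cathode, Mn²⁺/Mn the anode: E°cell = +0.26 V, n = 2.
Overall reaction: Cr²⁺(aq) + Mn(s) → Cr(s) + Mn²⁺(aq); Q = [Mn²⁺]^1/[Cr²⁺]^1.
From E = E° − (0.0592/n) log Q: log Q = (E° − E)·n/0.0592 = (+0.26 − (+0.222))·2/0.0592 = 1.2838.
So 1·log[Cr²⁺] = 1·log(0.01) − log Q = -2.0000 − (1.2838) = -3.2838; [Cr²⁺] = 10^(-3.2838) ≈ 0.00052 M.

0.00052 M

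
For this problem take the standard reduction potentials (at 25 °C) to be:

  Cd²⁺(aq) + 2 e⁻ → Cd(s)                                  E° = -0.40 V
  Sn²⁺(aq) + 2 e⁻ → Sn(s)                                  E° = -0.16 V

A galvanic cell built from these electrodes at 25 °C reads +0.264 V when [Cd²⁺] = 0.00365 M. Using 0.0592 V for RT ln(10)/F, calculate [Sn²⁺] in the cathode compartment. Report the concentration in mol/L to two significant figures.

Sn²⁺/Sn is the cathode, Cd²⁺/Cd the anode: E°cell = +0.24 V, n = 2.
Overall reaction: Sn²⁺(aq) + Cd(s) → Sn(s) + Cd²⁺(aq); Q = [Cd²⁺]^1/[Sn²⁺]^1.
From E = E° − (0.0592/n) log Q: log Q = (E° − E)·n/0.0592 = (+0.24 − (+0.264))·2/0.0592 = -0.8108.
So 1·log[Sn²⁺] = 1·log(0.00365) − log Q = -2.4377 − (-0.8108) = -1.6269; [Sn²⁺] = 10^(-1.6269) ≈ 0.024 M.

0.024 M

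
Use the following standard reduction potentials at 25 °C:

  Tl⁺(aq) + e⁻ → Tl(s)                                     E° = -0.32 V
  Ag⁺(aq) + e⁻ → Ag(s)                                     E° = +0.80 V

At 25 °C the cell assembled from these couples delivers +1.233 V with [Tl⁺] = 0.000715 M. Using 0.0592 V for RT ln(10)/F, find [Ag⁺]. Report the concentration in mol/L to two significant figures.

0.058 M

Ag⁺/Ag is the cathode, Tl⁺/Tl the anode: E°cell = +1.12 V, n = 1.
Overall reaction: Ag⁺(aq) + Tl(s) → Ag(s) + Tl⁺(aq); Q = [Tl⁺]^1/[Ag⁺]^1.
From E = E° − (0.0592/n) log Q: log Q = (E° − E)·n/0.0592 = (+1.12 − (+1.233))·1/0.0592 = -1.9088.
So 1·log[Ag⁺] = 1·log(0.000715) − log Q = -3.1457 − (-1.9088) = -1.2369; [Ag⁺] = 10^(-1.2369) ≈ 0.058 M.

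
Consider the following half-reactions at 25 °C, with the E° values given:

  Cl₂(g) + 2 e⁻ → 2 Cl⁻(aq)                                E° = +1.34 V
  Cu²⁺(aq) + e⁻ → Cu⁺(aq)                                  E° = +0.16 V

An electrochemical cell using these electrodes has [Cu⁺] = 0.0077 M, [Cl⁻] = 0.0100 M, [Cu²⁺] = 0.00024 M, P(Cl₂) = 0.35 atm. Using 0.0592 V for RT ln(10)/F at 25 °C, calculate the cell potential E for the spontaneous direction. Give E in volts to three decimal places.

Cl₂/Cl⁻ is the cathode (higher E°), Cu²⁺/Cu⁺ the anode: E°cell = +1.34 − (+0.16) = +1.18 V, n = 2.
Overall: Cl₂(g) + 2 Cu⁺(aq) → 2 Cl⁻(aq) + 2 Cu²⁺(aq)
Q = [Cl⁻]^2·[Cu²⁺]^2 / (P(Cl₂)·[Cu⁺]^2); log Q = -6.557.
E = E° − (0.0592/n) log Q = +1.18 − (0.0592/2)(-6.557) = +1.374 V.

+1.374 V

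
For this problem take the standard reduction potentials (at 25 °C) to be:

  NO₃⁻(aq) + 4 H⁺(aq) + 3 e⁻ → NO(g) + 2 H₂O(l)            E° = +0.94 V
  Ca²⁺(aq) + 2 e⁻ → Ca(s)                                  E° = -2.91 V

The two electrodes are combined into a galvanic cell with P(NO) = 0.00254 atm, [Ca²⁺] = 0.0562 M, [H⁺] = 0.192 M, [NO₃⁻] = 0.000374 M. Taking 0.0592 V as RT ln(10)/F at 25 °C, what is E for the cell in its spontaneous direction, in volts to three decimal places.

+3.814 V

NO₃⁻/NO is the cathode (higher E°), Ca²⁺/Ca the anode: E°cell = +0.94 − (-2.91) = +3.85 V, n = 6.
Overall: 2 NO₃⁻(aq) + 8 H⁺(aq) + 3 Ca(s) → 2 NO(g) + 4 H₂O(l) + 3 Ca²⁺(aq)
Q = P(NO)^2·[Ca²⁺]^3 / ([NO₃⁻]^2·[H⁺]^8); log Q = 3.647.
E = E° − (0.0592/n) log Q = +3.85 − (0.0592/6)(3.647) = +3.814 V.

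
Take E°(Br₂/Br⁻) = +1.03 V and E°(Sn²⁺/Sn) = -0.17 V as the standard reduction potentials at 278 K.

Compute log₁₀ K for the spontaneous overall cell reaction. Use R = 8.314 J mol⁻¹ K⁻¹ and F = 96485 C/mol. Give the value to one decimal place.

43.5

Cathode: Br₂/Br⁻; anode: Sn²⁺/Sn. E°cell = (+1.03) − (-0.17) = +1.20 V, with n = 2.
ΔG° = −nFE° = −RT ln K, so ln K = nFE°/(RT) = (2)(96485)(+1.20) / ((8.314)(278)) = 100.188.
log₁₀ K = 100.188 / ln 10 = 43.5.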